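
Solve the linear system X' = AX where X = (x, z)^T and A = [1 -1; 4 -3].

Coefficient matrix A = [[1, -1], [4, -3]].
Characteristic polynomial det(A - λI) = λ^2 + 2λ + 1 = 0.
Single eigenvalue λ = -1 with algebraic multiplicity 2.
Eigenvector v = (-1,-2); generalized eigenvector w with (A-λI)w=v is (1,3).
General solution: e^(-t)[C_1·v + C_2·(t·v + w)].

x(t) = -C_1e^(-t) - C_2te^(-t) + C_2e^(-t), z(t) = -2C_1e^(-t) - 2C_2te^(-t) + 3C_2e^(-t)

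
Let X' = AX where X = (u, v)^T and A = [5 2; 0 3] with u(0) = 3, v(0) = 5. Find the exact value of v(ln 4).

A = [[5,2],[0,3]]; eigenvalues λ = 5, 3.
Eigenvectors: (1,0) for λ=5, (1,-1) for λ=3.
From the initial condition, c_1 = 8, c_2 = -5.
v(ln 4) = (8)(4^5)(0) + (-5)(4^3)(-1) = 320.

320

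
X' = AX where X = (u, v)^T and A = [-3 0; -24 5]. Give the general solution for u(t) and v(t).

u(t) = C_1e^(-3t), v(t) = 3C_1e^(-3t) + C_2e^(5t)

Coefficient matrix A = [[-3, 0], [-24, 5]].
Characteristic polynomial det(A - λI) = λ^2 - 2λ - 15 = 0.
Eigenvalues λ = -3, 5.
For λ=-3: (A-λI) row 2 is [-24, 8], so an eigenvector is (1, 3).
For λ=5: (A-λI) row 1 is [-8, 0], so an eigenvector is (0, 1).
General solution: C_1e^(-3t)(1,3) + C_2e^(5t)(0,1).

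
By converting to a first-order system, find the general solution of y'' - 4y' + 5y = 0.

Let x_1 = y, x_2 = y'. Then x_1' = x_2 and x_2' = -5x_1 + 4x_2.
A = [[0,1],[-5,4]]; det(A-λI) = λ^2 - 4λ + 5.
Eigenvalues λ = 2 ± i.

y(t) = K_1e^(2t)cos(t) + K_2e^(2t)sin(t)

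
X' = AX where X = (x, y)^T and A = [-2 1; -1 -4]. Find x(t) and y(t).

x(t) = -c_1e^(-3t) - c_2te^(-3t) - c_2e^(-3t), y(t) = c_1e^(-3t) + c_2te^(-3t)

Coefficient matrix A = [[-2, 1], [-1, -4]].
Characteristic polynomial det(A - λI) = λ^2 + 6λ + 9 = 0.
Single eigenvalue λ = -3 with algebraic multiplicity 2.
Eigenvector v = (-1,1); generalized eigenvector w with (A-λI)w=v is (-1,0).
General solution: e^(-3t)[c_1·v + c_2·(t·v + w)].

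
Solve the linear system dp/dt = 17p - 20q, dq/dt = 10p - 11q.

p(t) = -3K_1e^(3t)sin(2t) + K_1e^(3t)cos(2t) + K_2e^(3t)sin(2t) + 3K_2e^(3t)cos(2t), q(t) = -2K_1e^(3t)sin(2t) + K_1e^(3t)cos(2t) + K_2e^(3t)sin(2t) + 2K_2e^(3t)cos(2t)

Coefficient matrix A = [[17, -20], [10, -11]].
Characteristic polynomial det(A - λI) = λ^2 - 6λ + 13 = 0.
Eigenvalues λ = 3 ± 2i (complex conjugate pair).
For λ=3+2i: an eigenvector is (1,1) - i(-3,-2) = (1 + 3i, 1 + 2i).
A real fundamental pair from Re and Im of e^((3+2i)t)v: X_1 = e^(3t)(cos(2t)·(1,1) + sin(2t)·(-3,-2)), X_2 = e^(3t)(sin(2t)·(1,1) - cos(2t)·(-3,-2)).
General solution: K_1X_1 + K_2X_2.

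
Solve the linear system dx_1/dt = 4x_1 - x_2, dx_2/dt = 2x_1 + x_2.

Coefficient matrix A = [[4, -1], [2, 1]].
Characteristic polynomial det(A - λI) = λ^2 - 5λ + 6 = 0.
Eigenvalues λ = 3, 2.
For λ=3: (A-λI) row 1 is [1, -1], so an eigenvector is (-1, -1).
For λ=2: (A-λI) row 1 is [2, -1], so an eigenvector is (1, 2).
General solution: c_1e^(3t)(-1,-1) + c_2e^(2t)(1,2).

x_1(t) = -c_1e^(3t) + c_2e^(2t), x_2(t) = -c_1e^(3t) + 2c_2e^(2t)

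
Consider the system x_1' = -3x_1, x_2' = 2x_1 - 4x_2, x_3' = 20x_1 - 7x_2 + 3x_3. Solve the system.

Coefficient matrix A = [[-3, 0, 0], [2, -4, 0], [20, -7, 3]].
det(A - λI) = 0 gives eigenvalues λ = -3, -4, 3.
For λ=-3: eigenvector (1,2,-1).
For λ=-4: eigenvector (0,1,1).
For λ=3: eigenvector (0,0,1).
General solution: K_1e^(-3t)(1,2,-1) + K_2e^(-4t)(0,1,1) + K_3e^(3t)(0,0,1).

x_1(t) = K_1e^(-3t), x_2(t) = 2K_1e^(-3t) + K_2e^(-4t), x_3(t) = -K_1e^(-3t) + K_2e^(-4t) + K_3e^(3t)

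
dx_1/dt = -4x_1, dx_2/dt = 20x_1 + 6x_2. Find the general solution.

x_1(t) = K_1e^(-4t), x_2(t) = -2K_1e^(-4t) + K_2e^(6t)

Coefficient matrix A = [[-4, 0], [20, 6]].
Characteristic polynomial det(A - λI) = λ^2 - 2λ - 24 = 0.
Eigenvalues λ = -4, 6.
For λ=-4: (A-λI) row 2 is [20, 10], so an eigenvector is (1, -2).
For λ=6: (A-λI) row 1 is [-10, 0], so an eigenvector is (0, 1).
General solution: K_1e^(-4t)(1,-2) + K_2e^(6t)(0,1).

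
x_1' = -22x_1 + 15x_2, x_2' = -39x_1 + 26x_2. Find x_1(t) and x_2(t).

Coefficient matrix A = [[-22, 15], [-39, 26]].
Characteristic polynomial det(A - λI) = λ^2 - 4λ + 13 = 0.
Eigenvalues λ = 2 ± 3i (complex conjugate pair).
For λ=2+3i: an eigenvector is (2,3) - i(-1,-2) = (2 + i, 3 + 2i).
A real fundamental pair from Re and Im of e^((2+3i)t)v: X_1 = e^(2t)(cos(3t)·(2,3) + sin(3t)·(-1,-2)), X_2 = e^(2t)(sin(3t)·(2,3) - cos(3t)·(-1,-2)).
General solution: C_1X_1 + C_2X_2.

x_1(t) = -C_1e^(2t)sin(3t) + 2C_1e^(2t)cos(3t) + 2C_2e^(2t)sin(3t) + C_2e^(2t)cos(3t), x_2(t) = -2C_1e^(2t)sin(3t) + 3C_1e^(2t)cos(3t) + 3C_2e^(2t)sin(3t) + 2C_2e^(2t)cos(3t)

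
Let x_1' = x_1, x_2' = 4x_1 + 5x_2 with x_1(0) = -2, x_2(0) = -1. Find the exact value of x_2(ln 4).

A = [[1,0],[4,5]]; eigenvalues λ = 5, 1.
Eigenvectors: (0,-1) for λ=5, (-1,1) for λ=1.
From the initial condition, c_1 = 3, c_2 = 2.
x_2(ln 4) = (3)(4^5)(-1) + (2)(4^1)(1) = -3064.

-3064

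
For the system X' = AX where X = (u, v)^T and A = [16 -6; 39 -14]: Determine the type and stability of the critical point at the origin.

unstable spiral

A = [[16,-6],[39,-14]]; det(A-λI) = λ^2 - 2λ + 10.
λ = 1 ± 3i: positive real part.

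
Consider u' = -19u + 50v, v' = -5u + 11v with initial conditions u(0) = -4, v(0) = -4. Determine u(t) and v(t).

u(t) = -28e^(-4t)sin(5t) - 4e^(-4t)cos(5t), v(t) = -8e^(-4t)sin(5t) - 4e^(-4t)cos(5t)

Coefficient matrix A = [[-19, 50], [-5, 11]].
Characteristic polynomial det(A - λI) = λ^2 + 8λ + 41 = 0.
Eigenvalues λ = -4 ± 5i (complex conjugate pair).
For λ=-4+5i: an eigenvector is (1,0) - i(-3,-1) = (1 + 3i, 0 + i).
A real fundamental pair from Re and Im of e^((-4+5i)t)v: X_1 = e^(-4t)(cos(5t)·(1,0) + sin(5t)·(-3,-1)), X_2 = e^(-4t)(sin(5t)·(1,0) - cos(5t)·(-3,-1)).
General solution: c_1X_1 + c_2X_2.
Applying u(0)=-4, v(0)=-4 gives c_1=8, c_2=-4.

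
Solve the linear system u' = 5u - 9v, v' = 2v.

Coefficient matrix A = [[5, -9], [0, 2]].
Characteristic polynomial det(A - λI) = λ^2 - 7λ + 10 = 0.
Eigenvalues λ = 2, 5.
For λ=2: (A-λI) row 1 is [3, -9], so an eigenvector is (3, 1).
For λ=5: (A-λI) row 1 is [0, -9], so an eigenvector is (-1, 0).
General solution: K_1e^(2t)(3,1) + K_2e^(5t)(-1,0).

u(t) = 3K_1e^(2t) - K_2e^(5t), v(t) = K_1e^(2t)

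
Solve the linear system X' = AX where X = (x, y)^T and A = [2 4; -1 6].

Coefficient matrix A = [[2, 4], [-1, 6]].
Characteristic polynomial det(A - λI) = λ^2 - 8λ + 16 = 0.
Single eigenvalue λ = 4 with algebraic multiplicity 2.
Eigenvector v = (-2,-1); generalized eigenvector w with (A-λI)w=v is (3,1).
General solution: e^(4t)[C_1·v + C_2·(t·v + w)].

x(t) = -2C_1e^(4t) - 2C_2te^(4t) + 3C_2e^(4t), y(t) = -C_1e^(4t) - C_2te^(4t) + C_2e^(4t)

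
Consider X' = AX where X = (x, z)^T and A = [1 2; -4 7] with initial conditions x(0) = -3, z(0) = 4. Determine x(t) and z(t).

Coefficient matrix A = [[1, 2], [-4, 7]].
Characteristic polynomial det(A - λI) = λ^2 - 8λ + 15 = 0.
Eigenvalues λ = 5, 3.
For λ=5: (A-λI) row 1 is [-4, 2], so an eigenvector is (-1, -2).
For λ=3: (A-λI) row 1 is [-2, 2], so an eigenvector is (1, 1).
General solution: C_1e^(5t)(-1,-2) + C_2e^(3t)(1,1).
Applying x(0)=-3, z(0)=4 gives C_1=-7, C_2=-10.

x(t) = 7e^(5t) - 10e^(3t), z(t) = 14e^(5t) - 10e^(3t)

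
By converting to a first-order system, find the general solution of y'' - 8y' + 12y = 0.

Let x_1 = y, x_2 = y'. Then x_1' = x_2 and x_2' = -12x_1 + 8x_2.
A = [[0,1],[-12,8]]; det(A-λI) = λ^2 - 8λ + 12.
Eigenvalues λ = 6, 2 with eigenvectors (1,6), (1,2).

y(t) = K_1e^(6t) + K_2e^(2t)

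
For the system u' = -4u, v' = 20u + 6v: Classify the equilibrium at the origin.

saddle

A = [[-4,0],[20,6]]; det(A-λI) = λ^2 - 2λ - 24.
λ = -4, 6: opposite signs.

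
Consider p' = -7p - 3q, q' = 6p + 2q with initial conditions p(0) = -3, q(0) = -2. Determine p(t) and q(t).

Coefficient matrix A = [[-7, -3], [6, 2]].
Characteristic polynomial det(A - λI) = λ^2 + 5λ + 4 = 0.
Eigenvalues λ = -4, -1.
For λ=-4: (A-λI) row 1 is [-3, -3], so an eigenvector is (-1, 1).
For λ=-1: (A-λI) row 1 is [-6, -3], so an eigenvector is (-1, 2).
General solution: K_1e^(-4t)(-1,1) + K_2e^(-t)(-1,2).
Applying p(0)=-3, q(0)=-2 gives K_1=8, K_2=-5.

p(t) = 5e^(-t) - 8e^(-4t), q(t) = -10e^(-t) + 8e^(-4t)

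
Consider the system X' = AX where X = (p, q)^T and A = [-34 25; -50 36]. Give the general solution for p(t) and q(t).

Coefficient matrix A = [[-34, 25], [-50, 36]].
Characteristic polynomial det(A - λI) = λ^2 - 2λ + 26 = 0.
Eigenvalues λ = 1 ± 5i (complex conjugate pair).
For λ=1+5i: an eigenvector is (2,3) - i(1,1) = (2 - i, 3 - i).
A real fundamental pair from Re and Im of e^((1+5i)t)v: X_1 = e^(t)(cos(5t)·(2,3) + sin(5t)·(1,1)), X_2 = e^(t)(sin(5t)·(2,3) - cos(5t)·(1,1)).
General solution: c_1X_1 + c_2X_2.

p(t) = c_1e^(t)sin(5t) + 2c_1e^(t)cos(5t) + 2c_2e^(t)sin(5t) - c_2e^(t)cos(5t), q(t) = c_1e^(t)sin(5t) + 3c_1e^(t)cos(5t) + 3c_2e^(t)sin(5t) - c_2e^(t)cos(5t)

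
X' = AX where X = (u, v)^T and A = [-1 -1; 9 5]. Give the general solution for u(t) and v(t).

Coefficient matrix A = [[-1, -1], [9, 5]].
Characteristic polynomial det(A - λI) = λ^2 - 4λ + 4 = 0.
Single eigenvalue λ = 2 with algebraic multiplicity 2.
Eigenvector v = (-1,3); generalized eigenvector w with (A-λI)w=v is (0,1).
General solution: e^(2t)[c_1·v + c_2·(t·v + w)].

u(t) = -c_1e^(2t) - c_2te^(2t), v(t) = 3c_1e^(2t) + 3c_2te^(2t) + c_2e^(2t)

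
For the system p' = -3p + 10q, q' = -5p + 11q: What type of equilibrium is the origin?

unstable spiral

A = [[-3,10],[-5,11]]; det(A-λI) = λ^2 - 8λ + 17.
λ = 4 ± i: positive real part.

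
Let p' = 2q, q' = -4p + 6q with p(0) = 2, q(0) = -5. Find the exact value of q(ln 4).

-3440

A = [[0,2],[-4,6]]; eigenvalues λ = 2, 4.
Eigenvectors: (1,1) for λ=2, (1,2) for λ=4.
From the initial condition, c_1 = 9, c_2 = -7.
q(ln 4) = (9)(4^2)(1) + (-7)(4^4)(2) = -3440.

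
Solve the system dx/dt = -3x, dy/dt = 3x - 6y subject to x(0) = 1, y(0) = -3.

Coefficient matrix A = [[-3, 0], [3, -6]].
Characteristic polynomial det(A - λI) = λ^2 + 9λ + 18 = 0.
Eigenvalues λ = -3, -6.
For λ=-3: (A-λI) row 2 is [3, -3], so an eigenvector is (1, 1).
For λ=-6: (A-λI) row 1 is [3, 0], so an eigenvector is (0, -1).
General solution: c_1e^(-3t)(1,1) + c_2e^(-6t)(0,-1).
Applying x(0)=1, y(0)=-3 gives c_1=1, c_2=4.

x(t) = e^(-3t), y(t) = e^(-3t) - 4e^(-6t)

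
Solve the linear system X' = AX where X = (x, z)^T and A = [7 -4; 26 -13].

Coefficient matrix A = [[7, -4], [26, -13]].
Characteristic polynomial det(A - λI) = λ^2 + 6λ + 13 = 0.
Eigenvalues λ = -3 ± 2i (complex conjugate pair).
For λ=-3+2i: an eigenvector is (-1,-3) - i(1,2) = (-1 - i, -3 - 2i).
A real fundamental pair from Re and Im of e^((-3+2i)t)v: X_1 = e^(-3t)(cos(2t)·(-1,-3) + sin(2t)·(1,2)), X_2 = e^(-3t)(sin(2t)·(-1,-3) - cos(2t)·(1,2)).
General solution: C_1X_1 + C_2X_2.

x(t) = C_1e^(-3t)sin(2t) - C_1e^(-3t)cos(2t) - C_2e^(-3t)sin(2t) - C_2e^(-3t)cos(2t), z(t) = 2C_1e^(-3t)sin(2t) - 3C_1e^(-3t)cos(2t) - 3C_2e^(-3t)sin(2t) - 2C_2e^(-3t)cos(2t)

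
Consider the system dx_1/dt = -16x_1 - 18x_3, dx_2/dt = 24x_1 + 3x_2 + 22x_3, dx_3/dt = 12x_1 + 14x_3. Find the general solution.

Coefficient matrix A = [[-16, 0, -18], [24, 3, 22], [12, 0, 14]].
det(A - λI) = 0 gives eigenvalues λ = -4, 2, 3.
For λ=-4: eigenvector (3,-4,-2).
For λ=2: eigenvector (-1,2,1).
For λ=3: eigenvector (0,1,0).
General solution: K_1e^(-4t)(3,-4,-2) + K_2e^(2t)(-1,2,1) + K_3e^(3t)(0,1,0).

x_1(t) = 3K_1e^(-4t) - K_2e^(2t), x_2(t) = -4K_1e^(-4t) + 2K_2e^(2t) + K_3e^(3t), x_3(t) = -2K_1e^(-4t) + K_2e^(2t)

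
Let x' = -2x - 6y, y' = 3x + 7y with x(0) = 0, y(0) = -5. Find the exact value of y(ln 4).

-2540

A = [[-2,-6],[3,7]]; eigenvalues λ = 4, 1.
Eigenvectors: (1,-1) for λ=4, (2,-1) for λ=1.
From the initial condition, c_1 = 10, c_2 = -5.
y(ln 4) = (10)(4^4)(-1) + (-5)(4^1)(-1) = -2540.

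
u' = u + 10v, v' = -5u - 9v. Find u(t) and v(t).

Coefficient matrix A = [[1, 10], [-5, -9]].
Characteristic polynomial det(A - λI) = λ^2 + 8λ + 41 = 0.
Eigenvalues λ = -4 ± 5i (complex conjugate pair).
For λ=-4+5i: an eigenvector is (-1,1) - i(1,0) = (-1 - i, 1).
A real fundamental pair from Re and Im of e^((-4+5i)t)v: X_1 = e^(-4t)(cos(5t)·(-1,1) + sin(5t)·(1,0)), X_2 = e^(-4t)(sin(5t)·(-1,1) - cos(5t)·(1,0)).
General solution: C_1X_1 + C_2X_2.

u(t) = C_1e^(-4t)sin(5t) - C_1e^(-4t)cos(5t) - C_2e^(-4t)sin(5t) - C_2e^(-4t)cos(5t), v(t) = C_1e^(-4t)cos(5t) + C_2e^(-4t)sin(5t)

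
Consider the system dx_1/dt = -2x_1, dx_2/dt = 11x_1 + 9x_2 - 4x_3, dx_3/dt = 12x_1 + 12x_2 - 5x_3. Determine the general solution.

x_1(t) = c_1e^(-2t), x_2(t) = -c_1e^(-2t) - 2c_2e^(3t) + c_3e^(t), x_3(t) = -3c_2e^(3t) + 2c_3e^(t)

Coefficient matrix A = [[-2, 0, 0], [11, 9, -4], [12, 12, -5]].
det(A - λI) = 0 gives eigenvalues λ = -2, 3, 1.
For λ=-2: eigenvector (1,-1,0).
For λ=3: eigenvector (0,-2,-3).
For λ=1: eigenvector (0,1,2).
General solution: c_1e^(-2t)(1,-1,0) + c_2e^(3t)(0,-2,-3) + c_3e^(t)(0,1,2).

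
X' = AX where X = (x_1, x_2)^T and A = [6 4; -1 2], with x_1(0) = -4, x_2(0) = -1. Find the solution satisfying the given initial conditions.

x_1(t) = -12te^(4t) - 4e^(4t), x_2(t) = 6te^(4t) - e^(4t)

Coefficient matrix A = [[6, 4], [-1, 2]].
Characteristic polynomial det(A - λI) = λ^2 - 8λ + 16 = 0.
Single eigenvalue λ = 4 with algebraic multiplicity 2.
Eigenvector v = (2,-1); generalized eigenvector w with (A-λI)w=v is (1,0).
General solution: e^(4t)[K_1·v + K_2·(t·v + w)].
Applying x_1(0)=-4, x_2(0)=-1 gives K_1=1, K_2=-6.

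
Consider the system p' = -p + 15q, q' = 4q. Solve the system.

Coefficient matrix A = [[-1, 15], [0, 4]].
Characteristic polynomial det(A - λI) = λ^2 - 3λ - 4 = 0.
Eigenvalues λ = 4, -1.
For λ=4: (A-λI) row 1 is [-5, 15], so an eigenvector is (-3, -1).
For λ=-1: (A-λI) row 1 is [0, 15], so an eigenvector is (-1, 0).
General solution: C_1e^(4t)(-3,-1) + C_2e^(-t)(-1,0).

p(t) = -3C_1e^(4t) - C_2e^(-t), q(t) = -C_1e^(4t)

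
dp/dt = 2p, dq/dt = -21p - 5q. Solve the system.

Coefficient matrix A = [[2, 0], [-21, -5]].
Characteristic polynomial det(A - λI) = λ^2 + 3λ - 10 = 0.
Eigenvalues λ = 2, -5.
For λ=2: (A-λI) row 2 is [-21, -7], so an eigenvector is (-1, 3).
For λ=-5: (A-λI) row 1 is [7, 0], so an eigenvector is (0, -1).
General solution: C_1e^(2t)(-1,3) + C_2e^(-5t)(0,-1).

p(t) = -C_1e^(2t), q(t) = 3C_1e^(2t) - C_2e^(-5t)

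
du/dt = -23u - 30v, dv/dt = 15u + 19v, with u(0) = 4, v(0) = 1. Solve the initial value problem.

u(t) = -38e^(-2t)sin(3t) + 4e^(-2t)cos(3t), v(t) = 27e^(-2t)sin(3t) + e^(-2t)cos(3t)

Coefficient matrix A = [[-23, -30], [15, 19]].
Characteristic polynomial det(A - λI) = λ^2 + 4λ + 13 = 0.
Eigenvalues λ = -2 ± 3i (complex conjugate pair).
For λ=-2+3i: an eigenvector is (-3,2) - i(1,-1) = (-3 - i, 2 + i).
A real fundamental pair from Re and Im of e^((-2+3i)t)v: X_1 = e^(-2t)(cos(3t)·(-3,2) + sin(3t)·(1,-1)), X_2 = e^(-2t)(sin(3t)·(-3,2) - cos(3t)·(1,-1)).
General solution: K_1X_1 + K_2X_2.
Applying u(0)=4, v(0)=1 gives K_1=-5, K_2=11.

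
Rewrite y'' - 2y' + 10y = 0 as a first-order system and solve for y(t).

Let x_1 = y, x_2 = y'. Then x_1' = x_2 and x_2' = -10x_1 + 2x_2.
A = [[0,1],[-10,2]]; det(A-λI) = λ^2 - 2λ + 10.
Eigenvalues λ = 1 ± 3i.

y(t) = c_1e^(t)cos(3t) + c_2e^(t)sin(3t)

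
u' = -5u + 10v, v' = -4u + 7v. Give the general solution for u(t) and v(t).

u(t) = -2K_1e^(t)sin(2t) - K_1e^(t)cos(2t) - K_2e^(t)sin(2t) + 2K_2e^(t)cos(2t), v(t) = -K_1e^(t)sin(2t) - K_1e^(t)cos(2t) - K_2e^(t)sin(2t) + K_2e^(t)cos(2t)

Coefficient matrix A = [[-5, 10], [-4, 7]].
Characteristic polynomial det(A - λI) = λ^2 - 2λ + 5 = 0.
Eigenvalues λ = 1 ± 2i (complex conjugate pair).
For λ=1+2i: an eigenvector is (-1,-1) - i(-2,-1) = (-1 + 2i, -1 + i).
A real fundamental pair from Re and Im of e^((1+2i)t)v: X_1 = e^(t)(cos(2t)·(-1,-1) + sin(2t)·(-2,-1)), X_2 = e^(t)(sin(2t)·(-1,-1) - cos(2t)·(-2,-1)).
General solution: K_1X_1 + K_2X_2.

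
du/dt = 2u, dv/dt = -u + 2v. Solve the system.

u(t) = C_2e^(2t), v(t) = -C_1e^(2t) - C_2te^(2t) - C_2e^(2t)

Coefficient matrix A = [[2, 0], [-1, 2]].
Characteristic polynomial det(A - λI) = λ^2 - 4λ + 4 = 0.
Single eigenvalue λ = 2 with algebraic multiplicity 2.
Eigenvector v = (0,-1); generalized eigenvector w with (A-λI)w=v is (1,-1).
General solution: e^(2t)[C_1·v + C_2·(t·v + w)].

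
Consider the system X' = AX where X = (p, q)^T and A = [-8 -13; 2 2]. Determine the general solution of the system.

Coefficient matrix A = [[-8, -13], [2, 2]].
Characteristic polynomial det(A - λI) = λ^2 + 6λ + 10 = 0.
Eigenvalues λ = -3 ± i (complex conjugate pair).
For λ=-3+i: an eigenvector is (-3,1) - i(2,-1) = (-3 - 2i, 1 + i).
A real fundamental pair from Re and Im of e^((-3+i)t)v: X_1 = e^(-3t)(cos(t)·(-3,1) + sin(t)·(2,-1)), X_2 = e^(-3t)(sin(t)·(-3,1) - cos(t)·(2,-1)).
General solution: K_1X_1 + K_2X_2.

p(t) = 2K_1e^(-3t)sin(t) - 3K_1e^(-3t)cos(t) - 3K_2e^(-3t)sin(t) - 2K_2e^(-3t)cos(t), q(t) = -K_1e^(-3t)sin(t) + K_1e^(-3t)cos(t) + K_2e^(-3t)sin(t) + K_2e^(-3t)cos(t)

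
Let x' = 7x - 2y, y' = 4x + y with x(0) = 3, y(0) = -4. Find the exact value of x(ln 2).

A = [[7,-2],[4,1]]; eigenvalues λ = 5, 3.
Eigenvectors: (1,1) for λ=5, (-1,-2) for λ=3.
From the initial condition, c_1 = 10, c_2 = 7.
x(ln 2) = (10)(2^5)(1) + (7)(2^3)(-1) = 264.

264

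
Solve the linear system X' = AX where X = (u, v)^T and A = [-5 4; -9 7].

Coefficient matrix A = [[-5, 4], [-9, 7]].
Characteristic polynomial det(A - λI) = λ^2 - 2λ + 1 = 0.
Single eigenvalue λ = 1 with algebraic multiplicity 2.
Eigenvector v = (2,3); generalized eigenvector w with (A-λI)w=v is (-1,-1).
General solution: e^(t)[C_1·v + C_2·(t·v + w)].

u(t) = 2C_1e^(t) + 2C_2te^(t) - C_2e^(t), v(t) = 3C_1e^(t) + 3C_2te^(t) - C_2e^(t)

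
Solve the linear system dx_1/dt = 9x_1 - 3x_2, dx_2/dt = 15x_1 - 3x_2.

x_1(t) = C_1e^(3t)cos(3t) + C_2e^(3t)sin(3t), x_2(t) = C_1e^(3t)sin(3t) + 2C_1e^(3t)cos(3t) + 2C_2e^(3t)sin(3t) - C_2e^(3t)cos(3t)

Coefficient matrix A = [[9, -3], [15, -3]].
Characteristic polynomial det(A - λI) = λ^2 - 6λ + 18 = 0.
Eigenvalues λ = 3 ± 3i (complex conjugate pair).
For λ=3+3i: an eigenvector is (1,2) - i(0,1) = (1, 2 - i).
A real fundamental pair from Re and Im of e^((3+3i)t)v: X_1 = e^(3t)(cos(3t)·(1,2) + sin(3t)·(0,1)), X_2 = e^(3t)(sin(3t)·(1,2) - cos(3t)·(0,1)).
General solution: C_1X_1 + C_2X_2.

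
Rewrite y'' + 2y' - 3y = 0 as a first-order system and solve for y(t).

y(t) = c_1e^(t) + c_2e^(-3t)

Let x_1 = y, x_2 = y'. Then x_1' = x_2 and x_2' = 3x_1 - 2x_2.
A = [[0,1],[3,-2]]; det(A-λI) = λ^2 + 2λ - 3.
Eigenvalues λ = 1, -3 with eigenvectors (1,1), (1,-3).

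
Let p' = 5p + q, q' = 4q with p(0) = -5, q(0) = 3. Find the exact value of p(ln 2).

-112

A = [[5,1],[0,4]]; eigenvalues λ = 5, 4.
Eigenvectors: (-1,0) for λ=5, (-1,1) for λ=4.
From the initial condition, c_1 = 2, c_2 = 3.
p(ln 2) = (2)(2^5)(-1) + (3)(2^4)(-1) = -112.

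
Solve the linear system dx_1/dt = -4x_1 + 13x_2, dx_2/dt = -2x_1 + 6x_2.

x_1(t) = -2C_1e^(t)sin(t) + 3C_1e^(t)cos(t) + 3C_2e^(t)sin(t) + 2C_2e^(t)cos(t), x_2(t) = -C_1e^(t)sin(t) + C_1e^(t)cos(t) + C_2e^(t)sin(t) + C_2e^(t)cos(t)

Coefficient matrix A = [[-4, 13], [-2, 6]].
Characteristic polynomial det(A - λI) = λ^2 - 2λ + 2 = 0.
Eigenvalues λ = 1 ± i (complex conjugate pair).
For λ=1+i: an eigenvector is (3,1) - i(-2,-1) = (3 + 2i, 1 + i).
A real fundamental pair from Re and Im of e^((1+i)t)v: X_1 = e^(t)(cos(t)·(3,1) + sin(t)·(-2,-1)), X_2 = e^(t)(sin(t)·(3,1) - cos(t)·(-2,-1)).
General solution: C_1X_1 + C_2X_2.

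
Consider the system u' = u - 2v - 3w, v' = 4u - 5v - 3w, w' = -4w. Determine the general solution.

u(t) = -C_1e^(-3t) + C_2e^(-t) + C_3e^(-4t), v(t) = -2C_1e^(-3t) + C_2e^(-t) + C_3e^(-4t), w(t) = C_3e^(-4t)

Coefficient matrix A = [[1, -2, -3], [4, -5, -3], [0, 0, -4]].
det(A - λI) = 0 gives eigenvalues λ = -3, -1, -4.
For λ=-3: eigenvector (-1,-2,0).
For λ=-1: eigenvector (1,1,0).
For λ=-4: eigenvector (1,1,1).
General solution: C_1e^(-3t)(-1,-2,0) + C_2e^(-t)(1,1,0) + C_3e^(-4t)(1,1,1).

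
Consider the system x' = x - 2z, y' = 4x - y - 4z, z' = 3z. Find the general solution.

x(t) = c_1e^(3t) + c_3e^(t), y(t) = 2c_1e^(3t) + c_2e^(-t) + 2c_3e^(t), z(t) = -c_1e^(3t)

Coefficient matrix A = [[1, 0, -2], [4, -1, -4], [0, 0, 3]].
det(A - λI) = 0 gives eigenvalues λ = 3, -1, 1.
For λ=3: eigenvector (1,2,-1).
For λ=-1: eigenvector (0,1,0).
For λ=1: eigenvector (1,2,0).
General solution: c_1e^(3t)(1,2,-1) + c_2e^(-t)(0,1,0) + c_3e^(t)(1,2,0).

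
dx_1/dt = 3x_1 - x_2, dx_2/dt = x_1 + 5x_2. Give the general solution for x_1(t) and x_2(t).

Coefficient matrix A = [[3, -1], [1, 5]].
Characteristic polynomial det(A - λI) = λ^2 - 8λ + 16 = 0.
Single eigenvalue λ = 4 with algebraic multiplicity 2.
Eigenvector v = (-1,1); generalized eigenvector w with (A-λI)w=v is (1,0).
General solution: e^(4t)[K_1·v + K_2·(t·v + w)].

x_1(t) = -K_1e^(4t) - K_2te^(4t) + K_2e^(4t), x_2(t) = K_1e^(4t) + K_2te^(4t)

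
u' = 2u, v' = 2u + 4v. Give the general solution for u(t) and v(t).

Coefficient matrix A = [[2, 0], [2, 4]].
Characteristic polynomial det(A - λI) = λ^2 - 6λ + 8 = 0.
Eigenvalues λ = 2, 4.
For λ=2: (A-λI) row 2 is [2, 2], so an eigenvector is (-1, 1).
For λ=4: (A-λI) row 1 is [-2, 0], so an eigenvector is (0, -1).
General solution: c_1e^(2t)(-1,1) + c_2e^(4t)(0,-1).

u(t) = -c_1e^(2t), v(t) = c_1e^(2t) - c_2e^(4t)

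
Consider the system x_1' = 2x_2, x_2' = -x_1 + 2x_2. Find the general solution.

x_1(t) = -c_1e^(t)sin(t) + c_1e^(t)cos(t) + c_2e^(t)sin(t) + c_2e^(t)cos(t), x_2(t) = -c_1e^(t)sin(t) + c_2e^(t)cos(t)

Coefficient matrix A = [[0, 2], [-1, 2]].
Characteristic polynomial det(A - λI) = λ^2 - 2λ + 2 = 0.
Eigenvalues λ = 1 ± i (complex conjugate pair).
For λ=1+i: an eigenvector is (1,0) - i(-1,-1) = (1 + i, 0 + i).
A real fundamental pair from Re and Im of e^((1+i)t)v: X_1 = e^(t)(cos(t)·(1,0) + sin(t)·(-1,-1)), X_2 = e^(t)(sin(t)·(1,0) - cos(t)·(-1,-1)).
General solution: c_1X_1 + c_2X_2.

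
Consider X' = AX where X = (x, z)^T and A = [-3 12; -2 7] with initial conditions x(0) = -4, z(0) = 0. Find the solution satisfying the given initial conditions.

x(t) = 8e^(3t) - 12e^(t), z(t) = 4e^(3t) - 4e^(t)

Coefficient matrix A = [[-3, 12], [-2, 7]].
Characteristic polynomial det(A - λI) = λ^2 - 4λ + 3 = 0.
Eigenvalues λ = 3, 1.
For λ=3: (A-λI) row 1 is [-6, 12], so an eigenvector is (2, 1).
For λ=1: (A-λI) row 1 is [-4, 12], so an eigenvector is (-3, -1).
General solution: C_1e^(3t)(2,1) + C_2e^(t)(-3,-1).
Applying x(0)=-4, z(0)=0 gives C_1=4, C_2=4.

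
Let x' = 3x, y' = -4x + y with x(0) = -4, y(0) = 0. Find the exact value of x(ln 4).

-256

A = [[3,0],[-4,1]]; eigenvalues λ = 1, 3.
Eigenvectors: (0,1) for λ=1, (-1,2) for λ=3.
From the initial condition, c_1 = -8, c_2 = 4.
x(ln 4) = (-8)(4^1)(0) + (4)(4^3)(-1) = -256.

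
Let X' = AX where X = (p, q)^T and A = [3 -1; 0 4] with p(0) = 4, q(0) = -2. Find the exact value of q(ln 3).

A = [[3,-1],[0,4]]; eigenvalues λ = 3, 4.
Eigenvectors: (1,0) for λ=3, (1,-1) for λ=4.
From the initial condition, c_1 = 2, c_2 = 2.
q(ln 3) = (2)(3^3)(0) + (2)(3^4)(-1) = -162.

-162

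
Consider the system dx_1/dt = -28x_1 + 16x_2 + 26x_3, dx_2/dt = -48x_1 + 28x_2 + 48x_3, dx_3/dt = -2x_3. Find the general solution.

x_1(t) = C_1e^(4t) - 2C_2e^(-4t) + C_3e^(-2t), x_2(t) = 2C_1e^(4t) - 3C_2e^(-4t), x_3(t) = C_3e^(-2t)

Coefficient matrix A = [[-28, 16, 26], [-48, 28, 48], [0, 0, -2]].
det(A - λI) = 0 gives eigenvalues λ = 4, -4, -2.
For λ=4: eigenvector (1,2,0).
For λ=-4: eigenvector (-2,-3,0).
For λ=-2: eigenvector (1,0,1).
General solution: C_1e^(4t)(1,2,0) + C_2e^(-4t)(-2,-3,0) + C_3e^(-2t)(1,0,1).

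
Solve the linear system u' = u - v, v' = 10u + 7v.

Coefficient matrix A = [[1, -1], [10, 7]].
Characteristic polynomial det(A - λI) = λ^2 - 8λ + 17 = 0.
Eigenvalues λ = 4 ± i (complex conjugate pair).
For λ=4+i: an eigenvector is (1,-3) - i(0,1) = (1, -3 - i).
A real fundamental pair from Re and Im of e^((4+i)t)v: X_1 = e^(4t)(cos(t)·(1,-3) + sin(t)·(0,1)), X_2 = e^(4t)(sin(t)·(1,-3) - cos(t)·(0,1)).
General solution: C_1X_1 + C_2X_2.

u(t) = C_1e^(4t)cos(t) + C_2e^(4t)sin(t), v(t) = C_1e^(4t)sin(t) - 3C_1e^(4t)cos(t) - 3C_2e^(4t)sin(t) - C_2e^(4t)cos(t)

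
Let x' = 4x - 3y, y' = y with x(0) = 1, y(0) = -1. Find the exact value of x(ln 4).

508

A = [[4,-3],[0,1]]; eigenvalues λ = 4, 1.
Eigenvectors: (1,0) for λ=4, (-1,-1) for λ=1.
From the initial condition, c_1 = 2, c_2 = 1.
x(ln 4) = (2)(4^4)(1) + (1)(4^1)(-1) = 508.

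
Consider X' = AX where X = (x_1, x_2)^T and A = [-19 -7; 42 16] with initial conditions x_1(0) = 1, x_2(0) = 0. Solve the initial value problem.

x_1(t) = -2e^(2t) + 3e^(-5t), x_2(t) = 6e^(2t) - 6e^(-5t)

Coefficient matrix A = [[-19, -7], [42, 16]].
Characteristic polynomial det(A - λI) = λ^2 + 3λ - 10 = 0.
Eigenvalues λ = -5, 2.
For λ=-5: (A-λI) row 1 is [-14, -7], so an eigenvector is (1, -2).
For λ=2: (A-λI) row 1 is [-21, -7], so an eigenvector is (1, -3).
General solution: K_1e^(-5t)(1,-2) + K_2e^(2t)(1,-3).
Applying x_1(0)=1, x_2(0)=0 gives K_1=3, K_2=-2.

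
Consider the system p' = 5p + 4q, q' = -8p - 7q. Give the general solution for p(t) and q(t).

p(t) = -C_1e^(-3t) + C_2e^(t), q(t) = 2C_1e^(-3t) - C_2e^(t)

Coefficient matrix A = [[5, 4], [-8, -7]].
Characteristic polynomial det(A - λI) = λ^2 + 2λ - 3 = 0.
Eigenvalues λ = -3, 1.
For λ=-3: (A-λI) row 1 is [8, 4], so an eigenvector is (-1, 2).
For λ=1: (A-λI) row 1 is [4, 4], so an eigenvector is (1, -1).
General solution: C_1e^(-3t)(-1,2) + C_2e^(t)(1,-1).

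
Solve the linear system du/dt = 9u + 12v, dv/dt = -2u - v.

Coefficient matrix A = [[9, 12], [-2, -1]].
Characteristic polynomial det(A - λI) = λ^2 - 8λ + 15 = 0.
Eigenvalues λ = 5, 3.
For λ=5: (A-λI) row 1 is [4, 12], so an eigenvector is (-3, 1).
For λ=3: (A-λI) row 1 is [6, 12], so an eigenvector is (2, -1).
General solution: c_1e^(5t)(-3,1) + c_2e^(3t)(2,-1).

u(t) = -3c_1e^(5t) + 2c_2e^(3t), v(t) = c_1e^(5t) - c_2e^(3t)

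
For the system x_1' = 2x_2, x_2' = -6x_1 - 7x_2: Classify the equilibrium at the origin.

stable node

A = [[0,2],[-6,-7]]; det(A-λI) = λ^2 + 7λ + 12.
λ = -3, -4: both negative.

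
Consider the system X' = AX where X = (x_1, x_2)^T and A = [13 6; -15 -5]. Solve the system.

Coefficient matrix A = [[13, 6], [-15, -5]].
Characteristic polynomial det(A - λI) = λ^2 - 8λ + 25 = 0.
Eigenvalues λ = 4 ± 3i (complex conjugate pair).
For λ=4+3i: an eigenvector is (1,-1) - i(1,-2) = (1 - i, -1 + 2i).
A real fundamental pair from Re and Im of e^((4+3i)t)v: X_1 = e^(4t)(cos(3t)·(1,-1) + sin(3t)·(1,-2)), X_2 = e^(4t)(sin(3t)·(1,-1) - cos(3t)·(1,-2)).
General solution: c_1X_1 + c_2X_2.

x_1(t) = c_1e^(4t)sin(3t) + c_1e^(4t)cos(3t) + c_2e^(4t)sin(3t) - c_2e^(4t)cos(3t), x_2(t) = -2c_1e^(4t)sin(3t) - c_1e^(4t)cos(3t) - c_2e^(4t)sin(3t) + 2c_2e^(4t)cos(3t)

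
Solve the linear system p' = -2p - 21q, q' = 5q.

Coefficient matrix A = [[-2, -21], [0, 5]].
Characteristic polynomial det(A - λI) = λ^2 - 3λ - 10 = 0.
Eigenvalues λ = -2, 5.
For λ=-2: (A-λI) row 1 is [0, -21], so an eigenvector is (1, 0).
For λ=5: (A-λI) row 1 is [-7, -21], so an eigenvector is (3, -1).
General solution: K_1e^(-2t)(1,0) + K_2e^(5t)(3,-1).

p(t) = K_1e^(-2t) + 3K_2e^(5t), q(t) = -K_2e^(5t)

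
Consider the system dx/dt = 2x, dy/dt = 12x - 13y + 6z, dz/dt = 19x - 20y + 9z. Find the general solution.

Coefficient matrix A = [[2, 0, 0], [12, -13, 6], [19, -20, 9]].
det(A - λI) = 0 gives eigenvalues λ = 2, -1, -3.
For λ=2: eigenvector (1,2,3).
For λ=-1: eigenvector (0,1,2).
For λ=-3: eigenvector (0,3,5).
General solution: K_1e^(2t)(1,2,3) + K_2e^(-t)(0,1,2) + K_3e^(-3t)(0,3,5).

x(t) = K_1e^(2t), y(t) = 2K_1e^(2t) + K_2e^(-t) + 3K_3e^(-3t), z(t) = 3K_1e^(2t) + 2K_2e^(-t) + 5K_3e^(-3t)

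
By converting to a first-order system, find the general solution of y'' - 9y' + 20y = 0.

y(t) = c_1e^(5t) + c_2e^(4t)

Let x_1 = y, x_2 = y'. Then x_1' = x_2 and x_2' = -20x_1 + 9x_2.
A = [[0,1],[-20,9]]; det(A-λI) = λ^2 - 9λ + 20.
Eigenvalues λ = 5, 4 with eigenvectors (1,5), (1,4).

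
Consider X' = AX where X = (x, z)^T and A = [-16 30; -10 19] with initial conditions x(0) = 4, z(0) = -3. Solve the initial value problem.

Coefficient matrix A = [[-16, 30], [-10, 19]].
Characteristic polynomial det(A - λI) = λ^2 - 3λ - 4 = 0.
Eigenvalues λ = 4, -1.
For λ=4: (A-λI) row 1 is [-20, 30], so an eigenvector is (3, 2).
For λ=-1: (A-λI) row 1 is [-15, 30], so an eigenvector is (-2, -1).
General solution: c_1e^(4t)(3,2) + c_2e^(-t)(-2,-1).
Applying x(0)=4, z(0)=-3 gives c_1=-10, c_2=-17.

x(t) = -30e^(4t) + 34e^(-t), z(t) = -20e^(4t) + 17e^(-t)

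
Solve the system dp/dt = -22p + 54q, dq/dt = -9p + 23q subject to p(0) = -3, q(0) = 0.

Coefficient matrix A = [[-22, 54], [-9, 23]].
Characteristic polynomial det(A - λI) = λ^2 - λ - 20 = 0.
Eigenvalues λ = 5, -4.
For λ=5: (A-λI) row 1 is [-27, 54], so an eigenvector is (-2, -1).
For λ=-4: (A-λI) row 1 is [-18, 54], so an eigenvector is (-3, -1).
General solution: C_1e^(5t)(-2,-1) + C_2e^(-4t)(-3,-1).
Applying p(0)=-3, q(0)=0 gives C_1=-3, C_2=3.

p(t) = 6e^(5t) - 9e^(-4t), q(t) = 3e^(5t) - 3e^(-4t)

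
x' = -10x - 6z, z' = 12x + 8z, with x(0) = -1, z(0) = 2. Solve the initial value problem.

x(t) = -e^(2t), z(t) = 2e^(2t)

Coefficient matrix A = [[-10, -6], [12, 8]].
Characteristic polynomial det(A - λI) = λ^2 + 2λ - 8 = 0.
Eigenvalues λ = 2, -4.
For λ=2: (A-λI) row 1 is [-12, -6], so an eigenvector is (1, -2).
For λ=-4: (A-λI) row 1 is [-6, -6], so an eigenvector is (1, -1).
General solution: c_1e^(2t)(1,-2) + c_2e^(-4t)(1,-1).
Applying x(0)=-1, z(0)=2 gives c_1=-1, c_2=0.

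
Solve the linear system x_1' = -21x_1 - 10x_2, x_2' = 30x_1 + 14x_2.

x_1(t) = 2C_1e^(-6t) - C_2e^(-t), x_2(t) = -3C_1e^(-6t) + 2C_2e^(-t)

Coefficient matrix A = [[-21, -10], [30, 14]].
Characteristic polynomial det(A - λI) = λ^2 + 7λ + 6 = 0.
Eigenvalues λ = -6, -1.
For λ=-6: (A-λI) row 1 is [-15, -10], so an eigenvector is (2, -3).
For λ=-1: (A-λI) row 1 is [-20, -10], so an eigenvector is (-1, 2).
General solution: C_1e^(-6t)(2,-3) + C_2e^(-t)(-1,2).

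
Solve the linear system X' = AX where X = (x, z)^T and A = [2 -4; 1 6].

Coefficient matrix A = [[2, -4], [1, 6]].
Characteristic polynomial det(A - λI) = λ^2 - 8λ + 16 = 0.
Single eigenvalue λ = 4 with algebraic multiplicity 2.
Eigenvector v = (2,-1); generalized eigenvector w with (A-λI)w=v is (3,-2).
General solution: e^(4t)[c_1·v + c_2·(t·v + w)].

x(t) = 2c_1e^(4t) + 2c_2te^(4t) + 3c_2e^(4t), z(t) = -c_1e^(4t) - c_2te^(4t) - 2c_2e^(4t)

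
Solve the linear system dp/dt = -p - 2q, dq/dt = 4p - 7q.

p(t) = -K_1e^(-3t) - K_2e^(-5t), q(t) = -K_1e^(-3t) - 2K_2e^(-5t)

Coefficient matrix A = [[-1, -2], [4, -7]].
Characteristic polynomial det(A - λI) = λ^2 + 8λ + 15 = 0.
Eigenvalues λ = -3, -5.
For λ=-3: (A-λI) row 1 is [2, -2], so an eigenvector is (-1, -1).
For λ=-5: (A-λI) row 1 is [4, -2], so an eigenvector is (-1, -2).
General solution: K_1e^(-3t)(-1,-1) + K_2e^(-5t)(-1,-2).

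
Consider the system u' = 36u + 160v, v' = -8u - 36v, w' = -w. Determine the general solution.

Coefficient matrix A = [[36, 160, 0], [-8, -36, 0], [0, 0, -1]].
det(A - λI) = 0 gives eigenvalues λ = 4, -4, -1.
For λ=4: eigenvector (5,-1,0).
For λ=-4: eigenvector (-4,1,0).
For λ=-1: eigenvector (0,0,1).
General solution: K_1e^(4t)(5,-1,0) + K_2e^(-4t)(-4,1,0) + K_3e^(-t)(0,0,1).

u(t) = 5K_1e^(4t) - 4K_2e^(-4t), v(t) = -K_1e^(4t) + K_2e^(-4t), w(t) = K_3e^(-t)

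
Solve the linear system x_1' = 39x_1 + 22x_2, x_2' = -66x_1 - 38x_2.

x_1(t) = -c_1e^(-5t) - 2c_2e^(6t), x_2(t) = 2c_1e^(-5t) + 3c_2e^(6t)

Coefficient matrix A = [[39, 22], [-66, -38]].
Characteristic polynomial det(A - λI) = λ^2 - λ - 30 = 0.
Eigenvalues λ = -5, 6.
For λ=-5: (A-λI) row 1 is [44, 22], so an eigenvector is (-1, 2).
For λ=6: (A-λI) row 1 is [33, 22], so an eigenvector is (-2, 3).
General solution: c_1e^(-5t)(-1,2) + c_2e^(6t)(-2,3).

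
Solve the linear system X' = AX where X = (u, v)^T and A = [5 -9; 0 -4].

Coefficient matrix A = [[5, -9], [0, -4]].
Characteristic polynomial det(A - λI) = λ^2 - λ - 20 = 0.
Eigenvalues λ = -4, 5.
For λ=-4: (A-λI) row 1 is [9, -9], so an eigenvector is (1, 1).
For λ=5: (A-λI) row 1 is [0, -9], so an eigenvector is (-1, 0).
General solution: C_1e^(-4t)(1,1) + C_2e^(5t)(-1,0).

u(t) = C_1e^(-4t) - C_2e^(5t), v(t) = C_1e^(-4t)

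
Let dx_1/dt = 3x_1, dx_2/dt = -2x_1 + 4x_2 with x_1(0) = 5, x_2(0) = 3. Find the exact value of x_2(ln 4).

-1152

A = [[3,0],[-2,4]]; eigenvalues λ = 4, 3.
Eigenvectors: (0,-1) for λ=4, (-1,-2) for λ=3.
From the initial condition, c_1 = 7, c_2 = -5.
x_2(ln 4) = (7)(4^4)(-1) + (-5)(4^3)(-2) = -1152.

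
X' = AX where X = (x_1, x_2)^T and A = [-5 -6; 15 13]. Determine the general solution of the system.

Coefficient matrix A = [[-5, -6], [15, 13]].
Characteristic polynomial det(A - λI) = λ^2 - 8λ + 25 = 0.
Eigenvalues λ = 4 ± 3i (complex conjugate pair).
For λ=4+3i: an eigenvector is (1,-2) - i(1,-1) = (1 - i, -2 + i).
A real fundamental pair from Re and Im of e^((4+3i)t)v: X_1 = e^(4t)(cos(3t)·(1,-2) + sin(3t)·(1,-1)), X_2 = e^(4t)(sin(3t)·(1,-2) - cos(3t)·(1,-1)).
General solution: K_1X_1 + K_2X_2.

x_1(t) = K_1e^(4t)sin(3t) + K_1e^(4t)cos(3t) + K_2e^(4t)sin(3t) - K_2e^(4t)cos(3t), x_2(t) = -K_1e^(4t)sin(3t) - 2K_1e^(4t)cos(3t) - 2K_2e^(4t)sin(3t) + K_2e^(4t)cos(3t)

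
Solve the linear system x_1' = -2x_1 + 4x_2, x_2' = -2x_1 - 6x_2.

x_1(t) = -c_1e^(-4t)sin(2t) + c_1e^(-4t)cos(2t) + c_2e^(-4t)sin(2t) + c_2e^(-4t)cos(2t), x_2(t) = -c_1e^(-4t)cos(2t) - c_2e^(-4t)sin(2t)

Coefficient matrix A = [[-2, 4], [-2, -6]].
Characteristic polynomial det(A - λI) = λ^2 + 8λ + 20 = 0.
Eigenvalues λ = -4 ± 2i (complex conjugate pair).
For λ=-4+2i: an eigenvector is (1,-1) - i(-1,0) = (1 + i, -1).
A real fundamental pair from Re and Im of e^((-4+2i)t)v: X_1 = e^(-4t)(cos(2t)·(1,-1) + sin(2t)·(-1,0)), X_2 = e^(-4t)(sin(2t)·(1,-1) - cos(2t)·(-1,0)).
General solution: c_1X_1 + c_2X_2.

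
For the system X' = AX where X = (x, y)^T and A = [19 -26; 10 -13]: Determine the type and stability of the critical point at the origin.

A = [[19,-26],[10,-13]]; det(A-λI) = λ^2 - 6λ + 13.
λ = 3 ± 2i: positive real part.

unstable spiral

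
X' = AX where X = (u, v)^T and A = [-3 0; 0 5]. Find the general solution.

u(t) = -c_2e^(-3t), v(t) = c_1e^(5t)

Coefficient matrix A = [[-3, 0], [0, 5]].
Characteristic polynomial det(A - λI) = λ^2 - 2λ - 15 = 0.
Eigenvalues λ = 5, -3.
For λ=5: (A-λI) row 1 is [-8, 0], so an eigenvector is (0, 1).
For λ=-3: (A-λI) row 2 is [0, 8], so an eigenvector is (-1, 0).
General solution: c_1e^(5t)(0,1) + c_2e^(-3t)(-1,0).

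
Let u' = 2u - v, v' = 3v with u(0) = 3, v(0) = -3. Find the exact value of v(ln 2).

-24

A = [[2,-1],[0,3]]; eigenvalues λ = 3, 2.
Eigenvectors: (1,-1) for λ=3, (1,0) for λ=2.
From the initial condition, c_1 = 3, c_2 = 0.
v(ln 2) = (3)(2^3)(-1) + (0)(2^2)(0) = -24.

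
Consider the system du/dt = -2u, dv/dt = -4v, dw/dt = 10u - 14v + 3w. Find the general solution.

Coefficient matrix A = [[-2, 0, 0], [0, -4, 0], [10, -14, 3]].
det(A - λI) = 0 gives eigenvalues λ = -2, -4, 3.
For λ=-2: eigenvector (1,0,-2).
For λ=-4: eigenvector (0,1,2).
For λ=3: eigenvector (0,0,1).
General solution: C_1e^(-2t)(1,0,-2) + C_2e^(-4t)(0,1,2) + C_3e^(3t)(0,0,1).

u(t) = C_1e^(-2t), v(t) = C_2e^(-4t), w(t) = -2C_1e^(-2t) + 2C_2e^(-4t) + C_3e^(3t)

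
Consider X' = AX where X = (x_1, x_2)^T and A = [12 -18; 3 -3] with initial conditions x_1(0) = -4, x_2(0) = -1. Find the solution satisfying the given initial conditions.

Coefficient matrix A = [[12, -18], [3, -3]].
Characteristic polynomial det(A - λI) = λ^2 - 9λ + 18 = 0.
Eigenvalues λ = 3, 6.
For λ=3: (A-λI) row 1 is [9, -18], so an eigenvector is (-2, -1).
For λ=6: (A-λI) row 1 is [6, -18], so an eigenvector is (-3, -1).
General solution: K_1e^(3t)(-2,-1) + K_2e^(6t)(-3,-1).
Applying x_1(0)=-4, x_2(0)=-1 gives K_1=-1, K_2=2.

x_1(t) = -6e^(6t) + 2e^(3t), x_2(t) = -2e^(6t) + e^(3t)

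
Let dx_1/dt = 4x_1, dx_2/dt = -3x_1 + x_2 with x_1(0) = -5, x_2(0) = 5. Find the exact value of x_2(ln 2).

80

A = [[4,0],[-3,1]]; eigenvalues λ = 4, 1.
Eigenvectors: (1,-1) for λ=4, (0,-1) for λ=1.
From the initial condition, c_1 = -5, c_2 = 0.
x_2(ln 2) = (-5)(2^4)(-1) + (0)(2^1)(-1) = 80.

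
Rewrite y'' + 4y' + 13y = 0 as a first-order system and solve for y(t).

Let x_1 = y, x_2 = y'. Then x_1' = x_2 and x_2' = -13x_1 - 4x_2.
A = [[0,1],[-13,-4]]; det(A-λI) = λ^2 + 4λ + 13.
Eigenvalues λ = -2 ± 3i.

y(t) = c_1e^(-2t)cos(3t) + c_2e^(-2t)sin(3t)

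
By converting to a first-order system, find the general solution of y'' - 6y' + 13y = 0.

y(t) = C_1e^(3t)cos(2t) + C_2e^(3t)sin(2t)

Let x_1 = y, x_2 = y'. Then x_1' = x_2 and x_2' = -13x_1 + 6x_2.
A = [[0,1],[-13,6]]; det(A-λI) = λ^2 - 6λ + 13.
Eigenvalues λ = 3 ± 2i.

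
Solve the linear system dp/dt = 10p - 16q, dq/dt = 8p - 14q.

Coefficient matrix A = [[10, -16], [8, -14]].
Characteristic polynomial det(A - λI) = λ^2 + 4λ - 12 = 0.
Eigenvalues λ = -6, 2.
For λ=-6: (A-λI) row 1 is [16, -16], so an eigenvector is (-1, -1).
For λ=2: (A-λI) row 1 is [8, -16], so an eigenvector is (-2, -1).
General solution: C_1e^(-6t)(-1,-1) + C_2e^(2t)(-2,-1).

p(t) = -C_1e^(-6t) - 2C_2e^(2t), q(t) = -C_1e^(-6t) - C_2e^(2t)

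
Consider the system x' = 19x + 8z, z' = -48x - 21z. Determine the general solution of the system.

x(t) = -K_1e^(3t) - K_2e^(-5t), z(t) = 2K_1e^(3t) + 3K_2e^(-5t)

Coefficient matrix A = [[19, 8], [-48, -21]].
Characteristic polynomial det(A - λI) = λ^2 + 2λ - 15 = 0.
Eigenvalues λ = 3, -5.
For λ=3: (A-λI) row 1 is [16, 8], so an eigenvector is (-1, 2).
For λ=-5: (A-λI) row 1 is [24, 8], so an eigenvector is (-1, 3).
General solution: K_1e^(3t)(-1,2) + K_2e^(-5t)(-1,3).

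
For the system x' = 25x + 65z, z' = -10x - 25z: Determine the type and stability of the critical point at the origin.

center

A = [[25,65],[-10,-25]]; det(A-λI) = λ^2 + 25.
λ = 0 ± 5i: zero real part.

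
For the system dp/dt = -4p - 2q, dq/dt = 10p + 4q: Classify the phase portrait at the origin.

center

A = [[-4,-2],[10,4]]; det(A-λI) = λ^2 + 4.
λ = 0 ± 2i: zero real part.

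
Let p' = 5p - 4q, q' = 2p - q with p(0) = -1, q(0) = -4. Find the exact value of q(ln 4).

A = [[5,-4],[2,-1]]; eigenvalues λ = 1, 3.
Eigenvectors: (-1,-1) for λ=1, (-2,-1) for λ=3.
From the initial condition, c_1 = 7, c_2 = -3.
q(ln 4) = (7)(4^1)(-1) + (-3)(4^3)(-1) = 164.

164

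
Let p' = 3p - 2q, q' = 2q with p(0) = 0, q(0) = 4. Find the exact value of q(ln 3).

36

A = [[3,-2],[0,2]]; eigenvalues λ = 3, 2.
Eigenvectors: (1,0) for λ=3, (-2,-1) for λ=2.
From the initial condition, c_1 = -8, c_2 = -4.
q(ln 3) = (-8)(3^3)(0) + (-4)(3^2)(-1) = 36.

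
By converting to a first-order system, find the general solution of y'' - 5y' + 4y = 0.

y(t) = c_1e^(t) + c_2e^(4t)

Let x_1 = y, x_2 = y'. Then x_1' = x_2 and x_2' = -4x_1 + 5x_2.
A = [[0,1],[-4,5]]; det(A-λI) = λ^2 - 5λ + 4.
Eigenvalues λ = 1, 4 with eigenvectors (1,1), (1,4).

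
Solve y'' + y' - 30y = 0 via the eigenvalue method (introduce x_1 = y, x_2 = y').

y(t) = K_1e^(5t) + K_2e^(-6t)

Let x_1 = y, x_2 = y'. Then x_1' = x_2 and x_2' = 30x_1 - x_2.
A = [[0,1],[30,-1]]; det(A-λI) = λ^2 + λ - 30.
Eigenvalues λ = 5, -6 with eigenvectors (1,5), (1,-6).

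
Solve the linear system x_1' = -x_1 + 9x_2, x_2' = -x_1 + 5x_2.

Coefficient matrix A = [[-1, 9], [-1, 5]].
Characteristic polynomial det(A - λI) = λ^2 - 4λ + 4 = 0.
Single eigenvalue λ = 2 with algebraic multiplicity 2.
Eigenvector v = (3,1); generalized eigenvector w with (A-λI)w=v is (-1,0).
General solution: e^(2t)[C_1·v + C_2·(t·v + w)].

x_1(t) = 3C_1e^(2t) + 3C_2te^(2t) - C_2e^(2t), x_2(t) = C_1e^(2t) + C_2te^(2t)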